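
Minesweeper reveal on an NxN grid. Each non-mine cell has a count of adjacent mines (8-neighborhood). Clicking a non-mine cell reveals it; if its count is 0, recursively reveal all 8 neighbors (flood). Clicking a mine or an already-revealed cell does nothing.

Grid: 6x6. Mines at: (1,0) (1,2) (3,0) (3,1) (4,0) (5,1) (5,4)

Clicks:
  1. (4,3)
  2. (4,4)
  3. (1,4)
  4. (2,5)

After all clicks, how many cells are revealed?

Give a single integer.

Answer: 18

Derivation:
Click 1 (4,3) count=1: revealed 1 new [(4,3)] -> total=1
Click 2 (4,4) count=1: revealed 1 new [(4,4)] -> total=2
Click 3 (1,4) count=0: revealed 16 new [(0,3) (0,4) (0,5) (1,3) (1,4) (1,5) (2,2) (2,3) (2,4) (2,5) (3,2) (3,3) (3,4) (3,5) (4,2) (4,5)] -> total=18
Click 4 (2,5) count=0: revealed 0 new [(none)] -> total=18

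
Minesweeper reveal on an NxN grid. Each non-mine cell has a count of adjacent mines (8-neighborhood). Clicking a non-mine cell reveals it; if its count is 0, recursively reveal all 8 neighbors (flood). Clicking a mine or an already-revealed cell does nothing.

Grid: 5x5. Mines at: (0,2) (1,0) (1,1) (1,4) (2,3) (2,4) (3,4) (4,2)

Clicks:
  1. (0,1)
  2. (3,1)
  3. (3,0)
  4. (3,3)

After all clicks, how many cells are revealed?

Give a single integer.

Answer: 8

Derivation:
Click 1 (0,1) count=3: revealed 1 new [(0,1)] -> total=1
Click 2 (3,1) count=1: revealed 1 new [(3,1)] -> total=2
Click 3 (3,0) count=0: revealed 5 new [(2,0) (2,1) (3,0) (4,0) (4,1)] -> total=7
Click 4 (3,3) count=4: revealed 1 new [(3,3)] -> total=8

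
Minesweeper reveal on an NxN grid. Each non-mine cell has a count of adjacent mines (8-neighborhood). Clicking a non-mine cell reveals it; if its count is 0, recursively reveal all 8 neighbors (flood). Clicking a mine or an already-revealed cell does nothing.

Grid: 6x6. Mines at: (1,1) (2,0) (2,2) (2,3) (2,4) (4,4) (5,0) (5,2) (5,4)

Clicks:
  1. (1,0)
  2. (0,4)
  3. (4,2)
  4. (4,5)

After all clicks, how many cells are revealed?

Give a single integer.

Click 1 (1,0) count=2: revealed 1 new [(1,0)] -> total=1
Click 2 (0,4) count=0: revealed 8 new [(0,2) (0,3) (0,4) (0,5) (1,2) (1,3) (1,4) (1,5)] -> total=9
Click 3 (4,2) count=1: revealed 1 new [(4,2)] -> total=10
Click 4 (4,5) count=2: revealed 1 new [(4,5)] -> total=11

Answer: 11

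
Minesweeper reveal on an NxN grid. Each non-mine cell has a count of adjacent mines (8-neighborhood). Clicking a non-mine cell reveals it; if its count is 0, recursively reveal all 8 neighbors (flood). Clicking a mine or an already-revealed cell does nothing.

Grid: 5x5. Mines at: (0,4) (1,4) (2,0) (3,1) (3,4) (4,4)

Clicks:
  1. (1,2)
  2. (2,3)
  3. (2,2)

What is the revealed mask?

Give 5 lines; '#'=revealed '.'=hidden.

Answer: ####.
####.
.###.
.....
.....

Derivation:
Click 1 (1,2) count=0: revealed 11 new [(0,0) (0,1) (0,2) (0,3) (1,0) (1,1) (1,2) (1,3) (2,1) (2,2) (2,3)] -> total=11
Click 2 (2,3) count=2: revealed 0 new [(none)] -> total=11
Click 3 (2,2) count=1: revealed 0 new [(none)] -> total=11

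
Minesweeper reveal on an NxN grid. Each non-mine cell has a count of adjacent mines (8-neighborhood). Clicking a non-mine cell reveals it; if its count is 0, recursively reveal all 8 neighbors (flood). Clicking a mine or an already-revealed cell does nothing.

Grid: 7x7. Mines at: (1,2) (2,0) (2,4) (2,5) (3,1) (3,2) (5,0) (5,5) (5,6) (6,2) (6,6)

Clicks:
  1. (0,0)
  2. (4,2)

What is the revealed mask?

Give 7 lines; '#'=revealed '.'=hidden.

Answer: ##.....
##.....
.......
.......
..#....
.......
.......

Derivation:
Click 1 (0,0) count=0: revealed 4 new [(0,0) (0,1) (1,0) (1,1)] -> total=4
Click 2 (4,2) count=2: revealed 1 new [(4,2)] -> total=5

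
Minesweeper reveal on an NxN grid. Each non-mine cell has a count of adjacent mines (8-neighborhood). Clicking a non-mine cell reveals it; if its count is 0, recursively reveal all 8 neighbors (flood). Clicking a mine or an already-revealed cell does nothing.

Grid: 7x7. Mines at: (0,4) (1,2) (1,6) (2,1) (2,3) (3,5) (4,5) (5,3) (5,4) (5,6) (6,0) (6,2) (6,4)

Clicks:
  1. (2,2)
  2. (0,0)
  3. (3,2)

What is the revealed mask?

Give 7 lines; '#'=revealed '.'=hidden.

Answer: ##.....
##.....
..#....
..#....
.......
.......
.......

Derivation:
Click 1 (2,2) count=3: revealed 1 new [(2,2)] -> total=1
Click 2 (0,0) count=0: revealed 4 new [(0,0) (0,1) (1,0) (1,1)] -> total=5
Click 3 (3,2) count=2: revealed 1 new [(3,2)] -> total=6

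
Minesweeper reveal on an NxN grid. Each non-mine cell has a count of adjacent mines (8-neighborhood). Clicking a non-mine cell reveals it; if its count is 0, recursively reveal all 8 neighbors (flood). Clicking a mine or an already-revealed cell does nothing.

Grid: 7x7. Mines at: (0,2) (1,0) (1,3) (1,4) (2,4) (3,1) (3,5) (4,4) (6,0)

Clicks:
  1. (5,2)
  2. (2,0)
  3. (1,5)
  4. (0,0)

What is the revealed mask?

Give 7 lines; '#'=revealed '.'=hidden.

Click 1 (5,2) count=0: revealed 17 new [(4,1) (4,2) (4,3) (4,5) (4,6) (5,1) (5,2) (5,3) (5,4) (5,5) (5,6) (6,1) (6,2) (6,3) (6,4) (6,5) (6,6)] -> total=17
Click 2 (2,0) count=2: revealed 1 new [(2,0)] -> total=18
Click 3 (1,5) count=2: revealed 1 new [(1,5)] -> total=19
Click 4 (0,0) count=1: revealed 1 new [(0,0)] -> total=20

Answer: #......
.....#.
#......
.......
.###.##
.######
.######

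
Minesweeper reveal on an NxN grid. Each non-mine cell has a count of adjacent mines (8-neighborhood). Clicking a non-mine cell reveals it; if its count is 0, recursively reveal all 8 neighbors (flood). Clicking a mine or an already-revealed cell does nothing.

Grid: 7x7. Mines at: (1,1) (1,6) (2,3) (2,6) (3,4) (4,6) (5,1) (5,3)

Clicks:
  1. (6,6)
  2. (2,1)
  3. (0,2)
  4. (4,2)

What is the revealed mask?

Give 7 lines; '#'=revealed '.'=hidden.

Click 1 (6,6) count=0: revealed 6 new [(5,4) (5,5) (5,6) (6,4) (6,5) (6,6)] -> total=6
Click 2 (2,1) count=1: revealed 1 new [(2,1)] -> total=7
Click 3 (0,2) count=1: revealed 1 new [(0,2)] -> total=8
Click 4 (4,2) count=2: revealed 1 new [(4,2)] -> total=9

Answer: ..#....
.......
.#.....
.......
..#....
....###
....###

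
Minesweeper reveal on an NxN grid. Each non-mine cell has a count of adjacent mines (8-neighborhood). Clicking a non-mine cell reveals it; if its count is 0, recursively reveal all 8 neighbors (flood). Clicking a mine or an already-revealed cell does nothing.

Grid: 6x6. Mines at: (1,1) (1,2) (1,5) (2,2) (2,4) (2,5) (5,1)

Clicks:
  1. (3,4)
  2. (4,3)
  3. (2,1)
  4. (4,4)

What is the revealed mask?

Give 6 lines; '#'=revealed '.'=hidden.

Click 1 (3,4) count=2: revealed 1 new [(3,4)] -> total=1
Click 2 (4,3) count=0: revealed 11 new [(3,2) (3,3) (3,5) (4,2) (4,3) (4,4) (4,5) (5,2) (5,3) (5,4) (5,5)] -> total=12
Click 3 (2,1) count=3: revealed 1 new [(2,1)] -> total=13
Click 4 (4,4) count=0: revealed 0 new [(none)] -> total=13

Answer: ......
......
.#....
..####
..####
..####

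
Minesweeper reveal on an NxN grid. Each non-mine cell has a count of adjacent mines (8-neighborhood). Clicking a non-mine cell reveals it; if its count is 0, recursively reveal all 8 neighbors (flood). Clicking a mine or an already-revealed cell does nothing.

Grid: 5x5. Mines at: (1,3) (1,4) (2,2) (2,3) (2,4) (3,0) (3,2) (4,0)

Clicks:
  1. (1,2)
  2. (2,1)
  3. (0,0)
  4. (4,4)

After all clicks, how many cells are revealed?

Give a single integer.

Answer: 12

Derivation:
Click 1 (1,2) count=3: revealed 1 new [(1,2)] -> total=1
Click 2 (2,1) count=3: revealed 1 new [(2,1)] -> total=2
Click 3 (0,0) count=0: revealed 6 new [(0,0) (0,1) (0,2) (1,0) (1,1) (2,0)] -> total=8
Click 4 (4,4) count=0: revealed 4 new [(3,3) (3,4) (4,3) (4,4)] -> total=12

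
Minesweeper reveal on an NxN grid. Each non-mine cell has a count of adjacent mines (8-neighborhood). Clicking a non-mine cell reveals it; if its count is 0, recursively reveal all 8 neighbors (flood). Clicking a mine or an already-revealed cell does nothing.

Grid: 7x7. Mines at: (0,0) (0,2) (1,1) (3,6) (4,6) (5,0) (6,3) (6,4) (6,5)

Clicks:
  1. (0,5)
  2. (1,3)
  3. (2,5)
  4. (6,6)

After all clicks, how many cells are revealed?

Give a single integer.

Click 1 (0,5) count=0: revealed 33 new [(0,3) (0,4) (0,5) (0,6) (1,2) (1,3) (1,4) (1,5) (1,6) (2,0) (2,1) (2,2) (2,3) (2,4) (2,5) (2,6) (3,0) (3,1) (3,2) (3,3) (3,4) (3,5) (4,0) (4,1) (4,2) (4,3) (4,4) (4,5) (5,1) (5,2) (5,3) (5,4) (5,5)] -> total=33
Click 2 (1,3) count=1: revealed 0 new [(none)] -> total=33
Click 3 (2,5) count=1: revealed 0 new [(none)] -> total=33
Click 4 (6,6) count=1: revealed 1 new [(6,6)] -> total=34

Answer: 34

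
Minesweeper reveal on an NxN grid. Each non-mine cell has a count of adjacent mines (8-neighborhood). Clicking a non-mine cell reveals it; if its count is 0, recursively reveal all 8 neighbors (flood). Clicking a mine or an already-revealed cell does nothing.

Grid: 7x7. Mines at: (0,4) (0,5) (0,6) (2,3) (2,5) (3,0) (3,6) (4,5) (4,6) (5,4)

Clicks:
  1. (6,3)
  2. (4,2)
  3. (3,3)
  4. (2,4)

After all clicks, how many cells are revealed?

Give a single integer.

Answer: 16

Derivation:
Click 1 (6,3) count=1: revealed 1 new [(6,3)] -> total=1
Click 2 (4,2) count=0: revealed 14 new [(3,1) (3,2) (3,3) (4,0) (4,1) (4,2) (4,3) (5,0) (5,1) (5,2) (5,3) (6,0) (6,1) (6,2)] -> total=15
Click 3 (3,3) count=1: revealed 0 new [(none)] -> total=15
Click 4 (2,4) count=2: revealed 1 new [(2,4)] -> total=16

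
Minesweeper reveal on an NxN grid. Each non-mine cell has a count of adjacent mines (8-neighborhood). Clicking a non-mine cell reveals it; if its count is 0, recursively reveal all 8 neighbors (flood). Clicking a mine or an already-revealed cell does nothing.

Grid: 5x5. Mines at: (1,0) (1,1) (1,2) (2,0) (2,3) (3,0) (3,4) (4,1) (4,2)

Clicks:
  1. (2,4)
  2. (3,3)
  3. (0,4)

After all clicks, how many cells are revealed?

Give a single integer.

Answer: 6

Derivation:
Click 1 (2,4) count=2: revealed 1 new [(2,4)] -> total=1
Click 2 (3,3) count=3: revealed 1 new [(3,3)] -> total=2
Click 3 (0,4) count=0: revealed 4 new [(0,3) (0,4) (1,3) (1,4)] -> total=6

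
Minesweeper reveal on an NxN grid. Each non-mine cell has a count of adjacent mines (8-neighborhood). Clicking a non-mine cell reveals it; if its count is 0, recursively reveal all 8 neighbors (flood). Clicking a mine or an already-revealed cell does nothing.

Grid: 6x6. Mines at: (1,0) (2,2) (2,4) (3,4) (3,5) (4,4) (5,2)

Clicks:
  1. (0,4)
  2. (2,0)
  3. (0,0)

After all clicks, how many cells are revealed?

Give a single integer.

Click 1 (0,4) count=0: revealed 10 new [(0,1) (0,2) (0,3) (0,4) (0,5) (1,1) (1,2) (1,3) (1,4) (1,5)] -> total=10
Click 2 (2,0) count=1: revealed 1 new [(2,0)] -> total=11
Click 3 (0,0) count=1: revealed 1 new [(0,0)] -> total=12

Answer: 12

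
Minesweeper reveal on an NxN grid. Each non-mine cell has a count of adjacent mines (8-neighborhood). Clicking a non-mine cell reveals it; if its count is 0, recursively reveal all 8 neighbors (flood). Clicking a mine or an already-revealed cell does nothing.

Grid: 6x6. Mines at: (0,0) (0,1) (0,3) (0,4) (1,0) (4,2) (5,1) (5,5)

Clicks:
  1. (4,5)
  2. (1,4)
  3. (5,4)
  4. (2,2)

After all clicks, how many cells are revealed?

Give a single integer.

Click 1 (4,5) count=1: revealed 1 new [(4,5)] -> total=1
Click 2 (1,4) count=2: revealed 1 new [(1,4)] -> total=2
Click 3 (5,4) count=1: revealed 1 new [(5,4)] -> total=3
Click 4 (2,2) count=0: revealed 16 new [(1,1) (1,2) (1,3) (1,5) (2,1) (2,2) (2,3) (2,4) (2,5) (3,1) (3,2) (3,3) (3,4) (3,5) (4,3) (4,4)] -> total=19

Answer: 19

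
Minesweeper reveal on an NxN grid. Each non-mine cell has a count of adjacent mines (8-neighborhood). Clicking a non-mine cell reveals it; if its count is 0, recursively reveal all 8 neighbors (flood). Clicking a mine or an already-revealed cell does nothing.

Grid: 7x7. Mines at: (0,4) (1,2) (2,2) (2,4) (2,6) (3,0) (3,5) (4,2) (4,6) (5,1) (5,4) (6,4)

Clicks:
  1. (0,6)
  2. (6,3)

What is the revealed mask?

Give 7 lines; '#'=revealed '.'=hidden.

Answer: .....##
.....##
.......
.......
.......
.......
...#...

Derivation:
Click 1 (0,6) count=0: revealed 4 new [(0,5) (0,6) (1,5) (1,6)] -> total=4
Click 2 (6,3) count=2: revealed 1 new [(6,3)] -> total=5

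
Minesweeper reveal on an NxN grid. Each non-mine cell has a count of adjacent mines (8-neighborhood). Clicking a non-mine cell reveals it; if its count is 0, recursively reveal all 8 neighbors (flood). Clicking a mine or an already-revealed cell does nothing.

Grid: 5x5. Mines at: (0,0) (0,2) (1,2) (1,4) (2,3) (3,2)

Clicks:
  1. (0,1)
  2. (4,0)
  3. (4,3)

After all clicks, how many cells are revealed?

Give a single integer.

Answer: 10

Derivation:
Click 1 (0,1) count=3: revealed 1 new [(0,1)] -> total=1
Click 2 (4,0) count=0: revealed 8 new [(1,0) (1,1) (2,0) (2,1) (3,0) (3,1) (4,0) (4,1)] -> total=9
Click 3 (4,3) count=1: revealed 1 new [(4,3)] -> total=10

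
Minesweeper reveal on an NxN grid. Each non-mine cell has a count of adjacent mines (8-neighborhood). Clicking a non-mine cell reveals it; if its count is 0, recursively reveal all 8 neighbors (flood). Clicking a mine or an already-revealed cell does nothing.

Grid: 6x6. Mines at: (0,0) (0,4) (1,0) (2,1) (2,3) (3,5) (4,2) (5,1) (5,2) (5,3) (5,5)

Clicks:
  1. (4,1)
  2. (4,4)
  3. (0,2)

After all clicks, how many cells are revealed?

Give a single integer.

Click 1 (4,1) count=3: revealed 1 new [(4,1)] -> total=1
Click 2 (4,4) count=3: revealed 1 new [(4,4)] -> total=2
Click 3 (0,2) count=0: revealed 6 new [(0,1) (0,2) (0,3) (1,1) (1,2) (1,3)] -> total=8

Answer: 8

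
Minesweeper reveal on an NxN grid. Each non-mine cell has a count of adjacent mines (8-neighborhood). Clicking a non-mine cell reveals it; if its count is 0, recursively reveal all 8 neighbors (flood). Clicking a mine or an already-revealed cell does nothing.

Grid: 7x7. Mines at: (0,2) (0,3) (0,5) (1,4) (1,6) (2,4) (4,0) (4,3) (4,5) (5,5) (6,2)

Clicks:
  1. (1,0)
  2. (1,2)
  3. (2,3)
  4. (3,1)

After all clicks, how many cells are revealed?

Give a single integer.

Click 1 (1,0) count=0: revealed 14 new [(0,0) (0,1) (1,0) (1,1) (1,2) (1,3) (2,0) (2,1) (2,2) (2,3) (3,0) (3,1) (3,2) (3,3)] -> total=14
Click 2 (1,2) count=2: revealed 0 new [(none)] -> total=14
Click 3 (2,3) count=2: revealed 0 new [(none)] -> total=14
Click 4 (3,1) count=1: revealed 0 new [(none)] -> total=14

Answer: 14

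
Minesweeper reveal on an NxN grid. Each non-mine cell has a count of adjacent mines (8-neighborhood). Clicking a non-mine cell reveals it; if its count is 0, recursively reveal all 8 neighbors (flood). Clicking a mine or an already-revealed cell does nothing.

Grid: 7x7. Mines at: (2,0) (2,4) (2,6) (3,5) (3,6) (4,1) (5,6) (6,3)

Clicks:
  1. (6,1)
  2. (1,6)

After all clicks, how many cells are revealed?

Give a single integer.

Answer: 7

Derivation:
Click 1 (6,1) count=0: revealed 6 new [(5,0) (5,1) (5,2) (6,0) (6,1) (6,2)] -> total=6
Click 2 (1,6) count=1: revealed 1 new [(1,6)] -> total=7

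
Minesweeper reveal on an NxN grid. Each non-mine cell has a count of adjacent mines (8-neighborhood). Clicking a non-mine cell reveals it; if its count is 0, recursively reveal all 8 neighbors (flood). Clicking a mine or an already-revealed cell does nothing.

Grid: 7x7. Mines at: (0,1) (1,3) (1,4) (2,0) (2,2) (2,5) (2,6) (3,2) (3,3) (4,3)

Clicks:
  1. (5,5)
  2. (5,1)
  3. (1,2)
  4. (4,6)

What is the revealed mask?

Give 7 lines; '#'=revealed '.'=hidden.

Answer: .......
..#....
.......
##..###
###.###
#######
#######

Derivation:
Click 1 (5,5) count=0: revealed 25 new [(3,0) (3,1) (3,4) (3,5) (3,6) (4,0) (4,1) (4,2) (4,4) (4,5) (4,6) (5,0) (5,1) (5,2) (5,3) (5,4) (5,5) (5,6) (6,0) (6,1) (6,2) (6,3) (6,4) (6,5) (6,6)] -> total=25
Click 2 (5,1) count=0: revealed 0 new [(none)] -> total=25
Click 3 (1,2) count=3: revealed 1 new [(1,2)] -> total=26
Click 4 (4,6) count=0: revealed 0 new [(none)] -> total=26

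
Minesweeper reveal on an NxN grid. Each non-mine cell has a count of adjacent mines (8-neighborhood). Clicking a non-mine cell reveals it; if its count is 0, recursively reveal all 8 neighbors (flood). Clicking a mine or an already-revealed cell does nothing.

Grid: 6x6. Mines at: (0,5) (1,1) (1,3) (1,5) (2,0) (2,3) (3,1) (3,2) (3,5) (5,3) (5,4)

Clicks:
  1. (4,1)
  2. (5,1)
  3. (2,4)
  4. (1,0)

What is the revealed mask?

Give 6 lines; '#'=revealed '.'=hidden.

Click 1 (4,1) count=2: revealed 1 new [(4,1)] -> total=1
Click 2 (5,1) count=0: revealed 5 new [(4,0) (4,2) (5,0) (5,1) (5,2)] -> total=6
Click 3 (2,4) count=4: revealed 1 new [(2,4)] -> total=7
Click 4 (1,0) count=2: revealed 1 new [(1,0)] -> total=8

Answer: ......
#.....
....#.
......
###...
###...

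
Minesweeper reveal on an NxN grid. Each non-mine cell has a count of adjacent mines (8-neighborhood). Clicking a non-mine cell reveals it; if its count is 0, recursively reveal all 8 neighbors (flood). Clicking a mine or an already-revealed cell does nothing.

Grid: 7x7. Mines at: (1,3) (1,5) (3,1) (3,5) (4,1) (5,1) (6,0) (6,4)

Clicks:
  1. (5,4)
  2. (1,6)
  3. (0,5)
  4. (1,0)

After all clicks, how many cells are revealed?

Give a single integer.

Click 1 (5,4) count=1: revealed 1 new [(5,4)] -> total=1
Click 2 (1,6) count=1: revealed 1 new [(1,6)] -> total=2
Click 3 (0,5) count=1: revealed 1 new [(0,5)] -> total=3
Click 4 (1,0) count=0: revealed 9 new [(0,0) (0,1) (0,2) (1,0) (1,1) (1,2) (2,0) (2,1) (2,2)] -> total=12

Answer: 12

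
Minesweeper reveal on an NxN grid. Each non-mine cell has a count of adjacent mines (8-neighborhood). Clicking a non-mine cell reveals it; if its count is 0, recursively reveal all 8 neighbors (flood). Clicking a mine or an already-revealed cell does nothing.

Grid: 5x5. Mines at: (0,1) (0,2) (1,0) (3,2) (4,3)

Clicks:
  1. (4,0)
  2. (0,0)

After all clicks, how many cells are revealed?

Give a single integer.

Click 1 (4,0) count=0: revealed 6 new [(2,0) (2,1) (3,0) (3,1) (4,0) (4,1)] -> total=6
Click 2 (0,0) count=2: revealed 1 new [(0,0)] -> total=7

Answer: 7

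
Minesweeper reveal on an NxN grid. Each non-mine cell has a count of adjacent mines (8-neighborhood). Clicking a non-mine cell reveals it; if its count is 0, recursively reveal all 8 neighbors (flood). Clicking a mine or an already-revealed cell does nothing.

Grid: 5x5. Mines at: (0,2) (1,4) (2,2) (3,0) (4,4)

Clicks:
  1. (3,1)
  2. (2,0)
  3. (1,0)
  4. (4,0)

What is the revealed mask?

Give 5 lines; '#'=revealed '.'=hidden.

Answer: ##...
##...
##...
.#...
#....

Derivation:
Click 1 (3,1) count=2: revealed 1 new [(3,1)] -> total=1
Click 2 (2,0) count=1: revealed 1 new [(2,0)] -> total=2
Click 3 (1,0) count=0: revealed 5 new [(0,0) (0,1) (1,0) (1,1) (2,1)] -> total=7
Click 4 (4,0) count=1: revealed 1 new [(4,0)] -> total=8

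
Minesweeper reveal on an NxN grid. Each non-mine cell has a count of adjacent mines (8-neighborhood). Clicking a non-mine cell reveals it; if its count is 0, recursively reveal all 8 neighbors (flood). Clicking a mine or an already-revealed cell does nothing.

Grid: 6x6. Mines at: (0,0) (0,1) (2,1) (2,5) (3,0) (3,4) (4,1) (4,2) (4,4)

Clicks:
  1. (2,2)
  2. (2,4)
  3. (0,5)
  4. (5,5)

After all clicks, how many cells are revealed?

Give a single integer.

Click 1 (2,2) count=1: revealed 1 new [(2,2)] -> total=1
Click 2 (2,4) count=2: revealed 1 new [(2,4)] -> total=2
Click 3 (0,5) count=0: revealed 9 new [(0,2) (0,3) (0,4) (0,5) (1,2) (1,3) (1,4) (1,5) (2,3)] -> total=11
Click 4 (5,5) count=1: revealed 1 new [(5,5)] -> total=12

Answer: 12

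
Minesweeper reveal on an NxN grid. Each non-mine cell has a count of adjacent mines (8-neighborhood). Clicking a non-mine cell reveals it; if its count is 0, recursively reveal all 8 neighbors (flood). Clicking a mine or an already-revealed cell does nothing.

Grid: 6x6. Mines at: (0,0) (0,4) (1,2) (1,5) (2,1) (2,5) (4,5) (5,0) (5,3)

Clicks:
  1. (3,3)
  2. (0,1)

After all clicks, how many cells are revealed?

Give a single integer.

Answer: 10

Derivation:
Click 1 (3,3) count=0: revealed 9 new [(2,2) (2,3) (2,4) (3,2) (3,3) (3,4) (4,2) (4,3) (4,4)] -> total=9
Click 2 (0,1) count=2: revealed 1 new [(0,1)] -> total=10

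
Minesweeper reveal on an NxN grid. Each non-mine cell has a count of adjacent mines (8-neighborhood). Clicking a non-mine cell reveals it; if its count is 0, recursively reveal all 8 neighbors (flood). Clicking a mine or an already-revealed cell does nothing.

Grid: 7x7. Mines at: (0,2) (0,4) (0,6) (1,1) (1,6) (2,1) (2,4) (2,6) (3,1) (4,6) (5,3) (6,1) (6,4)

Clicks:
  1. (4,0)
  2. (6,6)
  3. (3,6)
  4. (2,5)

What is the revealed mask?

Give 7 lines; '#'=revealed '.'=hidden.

Click 1 (4,0) count=1: revealed 1 new [(4,0)] -> total=1
Click 2 (6,6) count=0: revealed 4 new [(5,5) (5,6) (6,5) (6,6)] -> total=5
Click 3 (3,6) count=2: revealed 1 new [(3,6)] -> total=6
Click 4 (2,5) count=3: revealed 1 new [(2,5)] -> total=7

Answer: .......
.......
.....#.
......#
#......
.....##
.....##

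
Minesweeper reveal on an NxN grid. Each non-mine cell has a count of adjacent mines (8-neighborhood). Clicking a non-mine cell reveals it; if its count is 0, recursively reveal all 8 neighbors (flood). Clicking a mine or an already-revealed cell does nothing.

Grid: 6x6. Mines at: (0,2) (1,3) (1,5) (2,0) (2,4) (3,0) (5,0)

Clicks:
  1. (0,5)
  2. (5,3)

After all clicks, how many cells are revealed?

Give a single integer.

Answer: 19

Derivation:
Click 1 (0,5) count=1: revealed 1 new [(0,5)] -> total=1
Click 2 (5,3) count=0: revealed 18 new [(2,1) (2,2) (2,3) (3,1) (3,2) (3,3) (3,4) (3,5) (4,1) (4,2) (4,3) (4,4) (4,5) (5,1) (5,2) (5,3) (5,4) (5,5)] -> total=19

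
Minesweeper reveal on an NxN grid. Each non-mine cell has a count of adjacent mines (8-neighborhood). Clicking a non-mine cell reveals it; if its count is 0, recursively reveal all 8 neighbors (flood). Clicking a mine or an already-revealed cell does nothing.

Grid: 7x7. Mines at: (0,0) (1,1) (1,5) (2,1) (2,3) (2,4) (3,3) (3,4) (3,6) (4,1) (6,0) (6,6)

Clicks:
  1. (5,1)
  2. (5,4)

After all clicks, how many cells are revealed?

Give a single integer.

Click 1 (5,1) count=2: revealed 1 new [(5,1)] -> total=1
Click 2 (5,4) count=0: revealed 13 new [(4,2) (4,3) (4,4) (4,5) (5,2) (5,3) (5,4) (5,5) (6,1) (6,2) (6,3) (6,4) (6,5)] -> total=14

Answer: 14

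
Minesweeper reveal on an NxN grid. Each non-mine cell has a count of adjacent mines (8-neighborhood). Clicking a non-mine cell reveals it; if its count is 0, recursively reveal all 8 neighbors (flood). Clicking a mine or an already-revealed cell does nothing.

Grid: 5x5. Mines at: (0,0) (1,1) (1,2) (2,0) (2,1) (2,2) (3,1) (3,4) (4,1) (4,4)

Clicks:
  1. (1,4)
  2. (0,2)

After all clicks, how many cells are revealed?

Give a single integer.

Answer: 7

Derivation:
Click 1 (1,4) count=0: revealed 6 new [(0,3) (0,4) (1,3) (1,4) (2,3) (2,4)] -> total=6
Click 2 (0,2) count=2: revealed 1 new [(0,2)] -> total=7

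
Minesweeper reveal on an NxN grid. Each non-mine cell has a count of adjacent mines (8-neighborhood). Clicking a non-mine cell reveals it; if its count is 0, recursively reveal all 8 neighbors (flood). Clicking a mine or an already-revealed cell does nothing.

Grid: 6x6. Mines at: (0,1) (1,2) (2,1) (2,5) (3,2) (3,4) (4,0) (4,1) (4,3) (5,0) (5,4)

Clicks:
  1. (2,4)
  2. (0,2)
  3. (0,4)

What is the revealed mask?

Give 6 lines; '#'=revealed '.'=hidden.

Click 1 (2,4) count=2: revealed 1 new [(2,4)] -> total=1
Click 2 (0,2) count=2: revealed 1 new [(0,2)] -> total=2
Click 3 (0,4) count=0: revealed 6 new [(0,3) (0,4) (0,5) (1,3) (1,4) (1,5)] -> total=8

Answer: ..####
...###
....#.
......
......
......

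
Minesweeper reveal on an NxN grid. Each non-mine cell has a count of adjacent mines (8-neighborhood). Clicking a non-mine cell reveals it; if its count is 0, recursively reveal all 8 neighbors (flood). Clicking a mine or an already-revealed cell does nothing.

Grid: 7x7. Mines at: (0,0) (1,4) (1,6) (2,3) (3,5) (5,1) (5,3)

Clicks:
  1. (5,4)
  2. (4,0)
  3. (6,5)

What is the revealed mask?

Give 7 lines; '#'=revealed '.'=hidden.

Answer: .......
.......
.......
.......
#...###
....###
....###

Derivation:
Click 1 (5,4) count=1: revealed 1 new [(5,4)] -> total=1
Click 2 (4,0) count=1: revealed 1 new [(4,0)] -> total=2
Click 3 (6,5) count=0: revealed 8 new [(4,4) (4,5) (4,6) (5,5) (5,6) (6,4) (6,5) (6,6)] -> total=10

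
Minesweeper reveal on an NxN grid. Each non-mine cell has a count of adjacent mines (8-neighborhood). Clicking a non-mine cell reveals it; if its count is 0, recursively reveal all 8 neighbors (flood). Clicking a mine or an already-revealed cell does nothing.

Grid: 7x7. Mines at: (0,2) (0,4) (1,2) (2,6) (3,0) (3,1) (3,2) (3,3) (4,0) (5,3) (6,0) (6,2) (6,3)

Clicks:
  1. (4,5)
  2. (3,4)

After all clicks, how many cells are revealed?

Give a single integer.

Answer: 12

Derivation:
Click 1 (4,5) count=0: revealed 12 new [(3,4) (3,5) (3,6) (4,4) (4,5) (4,6) (5,4) (5,5) (5,6) (6,4) (6,5) (6,6)] -> total=12
Click 2 (3,4) count=1: revealed 0 new [(none)] -> total=12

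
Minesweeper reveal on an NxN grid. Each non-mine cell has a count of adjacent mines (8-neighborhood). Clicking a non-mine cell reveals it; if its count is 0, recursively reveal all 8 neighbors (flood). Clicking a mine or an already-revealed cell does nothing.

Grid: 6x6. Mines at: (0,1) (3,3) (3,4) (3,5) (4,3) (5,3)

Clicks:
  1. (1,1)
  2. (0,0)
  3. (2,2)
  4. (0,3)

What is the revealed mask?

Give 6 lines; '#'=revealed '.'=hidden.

Click 1 (1,1) count=1: revealed 1 new [(1,1)] -> total=1
Click 2 (0,0) count=1: revealed 1 new [(0,0)] -> total=2
Click 3 (2,2) count=1: revealed 1 new [(2,2)] -> total=3
Click 4 (0,3) count=0: revealed 11 new [(0,2) (0,3) (0,4) (0,5) (1,2) (1,3) (1,4) (1,5) (2,3) (2,4) (2,5)] -> total=14

Answer: #.####
.#####
..####
......
......
......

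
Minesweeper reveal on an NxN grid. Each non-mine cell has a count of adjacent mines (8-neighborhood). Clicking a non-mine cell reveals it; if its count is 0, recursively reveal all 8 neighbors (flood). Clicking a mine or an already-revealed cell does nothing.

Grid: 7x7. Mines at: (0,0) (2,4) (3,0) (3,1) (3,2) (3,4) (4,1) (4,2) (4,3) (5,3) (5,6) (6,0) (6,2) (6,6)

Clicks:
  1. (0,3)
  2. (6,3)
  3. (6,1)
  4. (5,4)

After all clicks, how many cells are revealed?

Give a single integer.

Click 1 (0,3) count=0: revealed 21 new [(0,1) (0,2) (0,3) (0,4) (0,5) (0,6) (1,1) (1,2) (1,3) (1,4) (1,5) (1,6) (2,1) (2,2) (2,3) (2,5) (2,6) (3,5) (3,6) (4,5) (4,6)] -> total=21
Click 2 (6,3) count=2: revealed 1 new [(6,3)] -> total=22
Click 3 (6,1) count=2: revealed 1 new [(6,1)] -> total=23
Click 4 (5,4) count=2: revealed 1 new [(5,4)] -> total=24

Answer: 24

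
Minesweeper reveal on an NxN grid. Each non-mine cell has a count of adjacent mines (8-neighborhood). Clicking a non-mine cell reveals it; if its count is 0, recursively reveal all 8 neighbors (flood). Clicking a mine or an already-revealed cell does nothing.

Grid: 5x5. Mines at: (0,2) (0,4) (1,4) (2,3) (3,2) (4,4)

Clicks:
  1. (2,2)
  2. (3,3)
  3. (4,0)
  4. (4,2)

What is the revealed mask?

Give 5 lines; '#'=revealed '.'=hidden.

Answer: ##...
##...
###..
##.#.
###..

Derivation:
Click 1 (2,2) count=2: revealed 1 new [(2,2)] -> total=1
Click 2 (3,3) count=3: revealed 1 new [(3,3)] -> total=2
Click 3 (4,0) count=0: revealed 10 new [(0,0) (0,1) (1,0) (1,1) (2,0) (2,1) (3,0) (3,1) (4,0) (4,1)] -> total=12
Click 4 (4,2) count=1: revealed 1 new [(4,2)] -> total=13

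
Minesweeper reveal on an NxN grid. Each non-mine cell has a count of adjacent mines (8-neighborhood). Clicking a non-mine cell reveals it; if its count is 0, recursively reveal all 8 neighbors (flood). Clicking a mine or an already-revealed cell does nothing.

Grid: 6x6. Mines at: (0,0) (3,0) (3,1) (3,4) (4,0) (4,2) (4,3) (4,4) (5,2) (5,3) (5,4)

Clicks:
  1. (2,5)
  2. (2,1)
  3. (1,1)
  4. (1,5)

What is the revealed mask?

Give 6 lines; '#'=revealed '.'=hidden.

Answer: .#####
.#####
.#####
......
......
......

Derivation:
Click 1 (2,5) count=1: revealed 1 new [(2,5)] -> total=1
Click 2 (2,1) count=2: revealed 1 new [(2,1)] -> total=2
Click 3 (1,1) count=1: revealed 1 new [(1,1)] -> total=3
Click 4 (1,5) count=0: revealed 12 new [(0,1) (0,2) (0,3) (0,4) (0,5) (1,2) (1,3) (1,4) (1,5) (2,2) (2,3) (2,4)] -> total=15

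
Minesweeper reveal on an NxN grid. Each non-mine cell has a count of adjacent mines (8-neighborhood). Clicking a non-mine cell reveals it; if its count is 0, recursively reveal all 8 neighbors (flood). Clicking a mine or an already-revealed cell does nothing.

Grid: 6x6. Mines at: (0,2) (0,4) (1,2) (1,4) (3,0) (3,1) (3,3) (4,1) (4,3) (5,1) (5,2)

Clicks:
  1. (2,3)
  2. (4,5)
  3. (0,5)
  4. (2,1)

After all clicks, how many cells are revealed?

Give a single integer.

Answer: 11

Derivation:
Click 1 (2,3) count=3: revealed 1 new [(2,3)] -> total=1
Click 2 (4,5) count=0: revealed 8 new [(2,4) (2,5) (3,4) (3,5) (4,4) (4,5) (5,4) (5,5)] -> total=9
Click 3 (0,5) count=2: revealed 1 new [(0,5)] -> total=10
Click 4 (2,1) count=3: revealed 1 new [(2,1)] -> total=11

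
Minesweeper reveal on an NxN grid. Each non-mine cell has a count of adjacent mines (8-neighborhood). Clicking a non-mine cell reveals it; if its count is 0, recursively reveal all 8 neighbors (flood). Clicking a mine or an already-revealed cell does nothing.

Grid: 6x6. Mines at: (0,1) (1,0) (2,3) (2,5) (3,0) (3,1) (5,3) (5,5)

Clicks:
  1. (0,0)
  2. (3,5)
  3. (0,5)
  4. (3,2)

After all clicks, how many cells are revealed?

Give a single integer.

Answer: 11

Derivation:
Click 1 (0,0) count=2: revealed 1 new [(0,0)] -> total=1
Click 2 (3,5) count=1: revealed 1 new [(3,5)] -> total=2
Click 3 (0,5) count=0: revealed 8 new [(0,2) (0,3) (0,4) (0,5) (1,2) (1,3) (1,4) (1,5)] -> total=10
Click 4 (3,2) count=2: revealed 1 new [(3,2)] -> total=11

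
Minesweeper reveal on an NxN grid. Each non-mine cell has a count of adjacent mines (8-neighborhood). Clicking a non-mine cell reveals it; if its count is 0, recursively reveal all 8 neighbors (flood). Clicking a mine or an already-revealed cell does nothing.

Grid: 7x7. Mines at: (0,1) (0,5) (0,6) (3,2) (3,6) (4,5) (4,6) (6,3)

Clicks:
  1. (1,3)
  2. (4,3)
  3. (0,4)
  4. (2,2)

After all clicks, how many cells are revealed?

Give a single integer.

Click 1 (1,3) count=0: revealed 14 new [(0,2) (0,3) (0,4) (1,2) (1,3) (1,4) (1,5) (2,2) (2,3) (2,4) (2,5) (3,3) (3,4) (3,5)] -> total=14
Click 2 (4,3) count=1: revealed 1 new [(4,3)] -> total=15
Click 3 (0,4) count=1: revealed 0 new [(none)] -> total=15
Click 4 (2,2) count=1: revealed 0 new [(none)] -> total=15

Answer: 15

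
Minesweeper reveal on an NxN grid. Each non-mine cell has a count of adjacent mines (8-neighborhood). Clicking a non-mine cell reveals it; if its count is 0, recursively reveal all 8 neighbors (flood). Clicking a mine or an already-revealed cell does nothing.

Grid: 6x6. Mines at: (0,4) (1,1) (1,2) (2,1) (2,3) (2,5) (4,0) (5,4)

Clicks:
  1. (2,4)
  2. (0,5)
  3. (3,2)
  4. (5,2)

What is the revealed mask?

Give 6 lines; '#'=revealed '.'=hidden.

Answer: .....#
......
....#.
.###..
.###..
.###..

Derivation:
Click 1 (2,4) count=2: revealed 1 new [(2,4)] -> total=1
Click 2 (0,5) count=1: revealed 1 new [(0,5)] -> total=2
Click 3 (3,2) count=2: revealed 1 new [(3,2)] -> total=3
Click 4 (5,2) count=0: revealed 8 new [(3,1) (3,3) (4,1) (4,2) (4,3) (5,1) (5,2) (5,3)] -> total=11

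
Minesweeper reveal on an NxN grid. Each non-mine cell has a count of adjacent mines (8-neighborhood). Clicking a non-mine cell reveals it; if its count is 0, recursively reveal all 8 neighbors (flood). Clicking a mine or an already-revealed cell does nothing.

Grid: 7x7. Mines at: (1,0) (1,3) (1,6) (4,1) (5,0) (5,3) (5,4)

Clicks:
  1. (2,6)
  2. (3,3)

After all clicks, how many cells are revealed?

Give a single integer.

Answer: 19

Derivation:
Click 1 (2,6) count=1: revealed 1 new [(2,6)] -> total=1
Click 2 (3,3) count=0: revealed 18 new [(2,2) (2,3) (2,4) (2,5) (3,2) (3,3) (3,4) (3,5) (3,6) (4,2) (4,3) (4,4) (4,5) (4,6) (5,5) (5,6) (6,5) (6,6)] -> total=19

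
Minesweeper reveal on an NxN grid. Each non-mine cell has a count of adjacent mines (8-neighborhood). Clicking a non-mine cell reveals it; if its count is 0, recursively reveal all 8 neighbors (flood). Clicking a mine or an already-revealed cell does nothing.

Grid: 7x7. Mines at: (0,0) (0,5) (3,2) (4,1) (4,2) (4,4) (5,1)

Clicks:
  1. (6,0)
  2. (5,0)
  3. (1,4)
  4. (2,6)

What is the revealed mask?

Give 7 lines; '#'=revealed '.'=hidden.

Answer: .####..
.######
.######
...####
.....##
#.#####
#.#####

Derivation:
Click 1 (6,0) count=1: revealed 1 new [(6,0)] -> total=1
Click 2 (5,0) count=2: revealed 1 new [(5,0)] -> total=2
Click 3 (1,4) count=1: revealed 1 new [(1,4)] -> total=3
Click 4 (2,6) count=0: revealed 31 new [(0,1) (0,2) (0,3) (0,4) (1,1) (1,2) (1,3) (1,5) (1,6) (2,1) (2,2) (2,3) (2,4) (2,5) (2,6) (3,3) (3,4) (3,5) (3,6) (4,5) (4,6) (5,2) (5,3) (5,4) (5,5) (5,6) (6,2) (6,3) (6,4) (6,5) (6,6)] -> total=34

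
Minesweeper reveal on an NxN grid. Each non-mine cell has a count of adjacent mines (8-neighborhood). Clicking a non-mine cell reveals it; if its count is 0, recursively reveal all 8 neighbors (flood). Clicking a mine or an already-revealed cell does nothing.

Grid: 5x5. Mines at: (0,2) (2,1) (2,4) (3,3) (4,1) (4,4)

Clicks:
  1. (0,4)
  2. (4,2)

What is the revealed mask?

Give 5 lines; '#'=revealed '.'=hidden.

Click 1 (0,4) count=0: revealed 4 new [(0,3) (0,4) (1,3) (1,4)] -> total=4
Click 2 (4,2) count=2: revealed 1 new [(4,2)] -> total=5

Answer: ...##
...##
.....
.....
..#..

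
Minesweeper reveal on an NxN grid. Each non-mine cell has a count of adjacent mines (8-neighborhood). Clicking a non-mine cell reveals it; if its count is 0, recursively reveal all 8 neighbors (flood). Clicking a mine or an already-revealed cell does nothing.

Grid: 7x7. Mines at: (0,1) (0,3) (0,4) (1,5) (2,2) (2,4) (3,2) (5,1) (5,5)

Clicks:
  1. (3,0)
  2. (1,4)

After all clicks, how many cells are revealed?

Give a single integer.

Answer: 9

Derivation:
Click 1 (3,0) count=0: revealed 8 new [(1,0) (1,1) (2,0) (2,1) (3,0) (3,1) (4,0) (4,1)] -> total=8
Click 2 (1,4) count=4: revealed 1 new [(1,4)] -> total=9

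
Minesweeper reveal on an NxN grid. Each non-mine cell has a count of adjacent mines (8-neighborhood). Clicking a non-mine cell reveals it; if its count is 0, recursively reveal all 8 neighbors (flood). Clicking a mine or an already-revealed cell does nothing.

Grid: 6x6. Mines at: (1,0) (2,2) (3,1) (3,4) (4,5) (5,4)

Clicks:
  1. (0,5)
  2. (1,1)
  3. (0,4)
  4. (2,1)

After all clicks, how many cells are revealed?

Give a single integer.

Answer: 14

Derivation:
Click 1 (0,5) count=0: revealed 13 new [(0,1) (0,2) (0,3) (0,4) (0,5) (1,1) (1,2) (1,3) (1,4) (1,5) (2,3) (2,4) (2,5)] -> total=13
Click 2 (1,1) count=2: revealed 0 new [(none)] -> total=13
Click 3 (0,4) count=0: revealed 0 new [(none)] -> total=13
Click 4 (2,1) count=3: revealed 1 new [(2,1)] -> total=14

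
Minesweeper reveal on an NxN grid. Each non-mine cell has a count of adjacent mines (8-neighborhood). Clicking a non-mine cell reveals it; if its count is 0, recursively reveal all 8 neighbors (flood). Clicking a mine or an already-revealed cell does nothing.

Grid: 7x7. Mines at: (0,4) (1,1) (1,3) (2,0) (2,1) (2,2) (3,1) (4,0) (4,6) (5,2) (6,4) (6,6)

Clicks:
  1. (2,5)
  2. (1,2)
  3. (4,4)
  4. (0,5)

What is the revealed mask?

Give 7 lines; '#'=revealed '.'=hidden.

Click 1 (2,5) count=0: revealed 19 new [(0,5) (0,6) (1,4) (1,5) (1,6) (2,3) (2,4) (2,5) (2,6) (3,3) (3,4) (3,5) (3,6) (4,3) (4,4) (4,5) (5,3) (5,4) (5,5)] -> total=19
Click 2 (1,2) count=4: revealed 1 new [(1,2)] -> total=20
Click 3 (4,4) count=0: revealed 0 new [(none)] -> total=20
Click 4 (0,5) count=1: revealed 0 new [(none)] -> total=20

Answer: .....##
..#.###
...####
...####
...###.
...###.
.......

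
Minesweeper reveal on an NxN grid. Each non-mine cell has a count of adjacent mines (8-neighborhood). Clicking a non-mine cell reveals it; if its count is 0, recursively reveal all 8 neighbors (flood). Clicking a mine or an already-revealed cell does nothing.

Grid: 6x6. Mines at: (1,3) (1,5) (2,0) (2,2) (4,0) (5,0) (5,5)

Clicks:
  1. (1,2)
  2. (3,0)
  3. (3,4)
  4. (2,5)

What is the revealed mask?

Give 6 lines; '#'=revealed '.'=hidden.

Click 1 (1,2) count=2: revealed 1 new [(1,2)] -> total=1
Click 2 (3,0) count=2: revealed 1 new [(3,0)] -> total=2
Click 3 (3,4) count=0: revealed 17 new [(2,3) (2,4) (2,5) (3,1) (3,2) (3,3) (3,4) (3,5) (4,1) (4,2) (4,3) (4,4) (4,5) (5,1) (5,2) (5,3) (5,4)] -> total=19
Click 4 (2,5) count=1: revealed 0 new [(none)] -> total=19

Answer: ......
..#...
...###
######
.#####
.####.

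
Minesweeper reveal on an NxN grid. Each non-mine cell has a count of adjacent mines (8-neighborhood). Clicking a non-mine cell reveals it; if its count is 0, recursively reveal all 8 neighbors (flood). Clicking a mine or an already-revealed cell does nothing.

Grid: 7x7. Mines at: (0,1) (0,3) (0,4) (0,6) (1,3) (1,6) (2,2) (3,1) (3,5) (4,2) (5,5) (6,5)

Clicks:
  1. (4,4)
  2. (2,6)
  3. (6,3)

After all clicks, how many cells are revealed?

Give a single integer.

Click 1 (4,4) count=2: revealed 1 new [(4,4)] -> total=1
Click 2 (2,6) count=2: revealed 1 new [(2,6)] -> total=2
Click 3 (6,3) count=0: revealed 12 new [(4,0) (4,1) (5,0) (5,1) (5,2) (5,3) (5,4) (6,0) (6,1) (6,2) (6,3) (6,4)] -> total=14

Answer: 14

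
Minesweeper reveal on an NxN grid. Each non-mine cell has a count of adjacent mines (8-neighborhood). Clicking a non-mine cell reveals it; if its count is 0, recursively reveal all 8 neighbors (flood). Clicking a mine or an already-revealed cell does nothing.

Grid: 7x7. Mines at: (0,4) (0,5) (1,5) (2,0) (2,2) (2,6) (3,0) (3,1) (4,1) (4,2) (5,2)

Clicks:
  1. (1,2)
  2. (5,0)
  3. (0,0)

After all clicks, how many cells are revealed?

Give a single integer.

Click 1 (1,2) count=1: revealed 1 new [(1,2)] -> total=1
Click 2 (5,0) count=1: revealed 1 new [(5,0)] -> total=2
Click 3 (0,0) count=0: revealed 7 new [(0,0) (0,1) (0,2) (0,3) (1,0) (1,1) (1,3)] -> total=9

Answer: 9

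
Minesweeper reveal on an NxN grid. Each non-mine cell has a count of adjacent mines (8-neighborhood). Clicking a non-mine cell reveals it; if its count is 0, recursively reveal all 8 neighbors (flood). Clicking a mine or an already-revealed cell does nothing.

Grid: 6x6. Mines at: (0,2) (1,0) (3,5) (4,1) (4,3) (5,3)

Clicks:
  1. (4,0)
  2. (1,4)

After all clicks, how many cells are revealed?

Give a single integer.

Answer: 18

Derivation:
Click 1 (4,0) count=1: revealed 1 new [(4,0)] -> total=1
Click 2 (1,4) count=0: revealed 17 new [(0,3) (0,4) (0,5) (1,1) (1,2) (1,3) (1,4) (1,5) (2,1) (2,2) (2,3) (2,4) (2,5) (3,1) (3,2) (3,3) (3,4)] -> total=18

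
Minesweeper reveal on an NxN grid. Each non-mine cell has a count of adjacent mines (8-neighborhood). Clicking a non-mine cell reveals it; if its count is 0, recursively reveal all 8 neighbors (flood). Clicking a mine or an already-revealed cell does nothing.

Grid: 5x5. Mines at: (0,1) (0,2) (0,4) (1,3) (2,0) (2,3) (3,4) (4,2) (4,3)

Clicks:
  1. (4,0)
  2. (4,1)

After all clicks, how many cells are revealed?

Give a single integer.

Click 1 (4,0) count=0: revealed 4 new [(3,0) (3,1) (4,0) (4,1)] -> total=4
Click 2 (4,1) count=1: revealed 0 new [(none)] -> total=4

Answer: 4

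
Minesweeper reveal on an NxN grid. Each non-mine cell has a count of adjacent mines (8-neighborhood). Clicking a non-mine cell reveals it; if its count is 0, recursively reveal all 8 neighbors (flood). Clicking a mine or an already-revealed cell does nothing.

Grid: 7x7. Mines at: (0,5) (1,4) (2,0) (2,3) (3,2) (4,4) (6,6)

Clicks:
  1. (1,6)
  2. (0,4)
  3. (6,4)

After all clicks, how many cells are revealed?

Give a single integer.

Answer: 20

Derivation:
Click 1 (1,6) count=1: revealed 1 new [(1,6)] -> total=1
Click 2 (0,4) count=2: revealed 1 new [(0,4)] -> total=2
Click 3 (6,4) count=0: revealed 18 new [(3,0) (3,1) (4,0) (4,1) (4,2) (4,3) (5,0) (5,1) (5,2) (5,3) (5,4) (5,5) (6,0) (6,1) (6,2) (6,3) (6,4) (6,5)] -> total=20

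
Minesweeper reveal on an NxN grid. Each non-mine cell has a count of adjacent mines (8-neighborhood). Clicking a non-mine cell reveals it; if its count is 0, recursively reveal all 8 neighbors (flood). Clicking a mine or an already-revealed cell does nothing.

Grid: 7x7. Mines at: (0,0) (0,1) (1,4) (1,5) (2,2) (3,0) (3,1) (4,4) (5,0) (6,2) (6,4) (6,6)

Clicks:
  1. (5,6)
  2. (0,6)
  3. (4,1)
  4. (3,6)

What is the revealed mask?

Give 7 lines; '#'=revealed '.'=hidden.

Answer: ......#
.......
.....##
.....##
.#...##
.....##
.......

Derivation:
Click 1 (5,6) count=1: revealed 1 new [(5,6)] -> total=1
Click 2 (0,6) count=1: revealed 1 new [(0,6)] -> total=2
Click 3 (4,1) count=3: revealed 1 new [(4,1)] -> total=3
Click 4 (3,6) count=0: revealed 7 new [(2,5) (2,6) (3,5) (3,6) (4,5) (4,6) (5,5)] -> total=10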